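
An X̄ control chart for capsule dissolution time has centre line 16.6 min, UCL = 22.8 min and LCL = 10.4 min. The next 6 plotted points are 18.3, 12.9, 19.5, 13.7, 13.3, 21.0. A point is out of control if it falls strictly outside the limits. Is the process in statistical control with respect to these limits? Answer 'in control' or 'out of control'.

All 6 points lie within [10.4, 22.8].

in control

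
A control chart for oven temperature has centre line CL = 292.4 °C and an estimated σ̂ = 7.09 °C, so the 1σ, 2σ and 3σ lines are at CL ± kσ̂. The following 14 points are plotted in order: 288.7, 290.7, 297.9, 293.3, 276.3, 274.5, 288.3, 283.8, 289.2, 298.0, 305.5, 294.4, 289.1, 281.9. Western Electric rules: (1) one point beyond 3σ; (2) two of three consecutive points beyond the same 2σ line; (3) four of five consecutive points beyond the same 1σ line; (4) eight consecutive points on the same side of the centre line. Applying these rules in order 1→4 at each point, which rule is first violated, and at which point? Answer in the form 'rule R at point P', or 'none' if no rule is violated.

rule 2 at point 6

Zone of each point (C = within 1σ̂, B = 1σ̂–2σ̂, A = 2σ̂–3σ̂, * = beyond 3σ̂; sign = side of CL): 1:-C, 2:-C, 3:+C, 4:+C, 5:-A, 6:-A, 7:-C, 8:-B, 9:-C, 10:+C, 11:+B, 12:+C, 13:-C, 14:-B
Rule 2 (two of three consecutive points beyond the same 2σ limit) is satisfied at point 6.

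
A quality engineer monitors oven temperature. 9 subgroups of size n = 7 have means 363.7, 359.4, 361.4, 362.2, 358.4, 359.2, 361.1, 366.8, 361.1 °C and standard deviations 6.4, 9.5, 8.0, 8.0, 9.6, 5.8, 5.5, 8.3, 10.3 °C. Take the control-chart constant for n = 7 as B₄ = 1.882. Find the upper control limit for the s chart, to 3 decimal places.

s̄ = (6.4 + 9.5 + 8.0 + 8.0 + 9.6 + 5.8 + 5.5 + 8.3 + 10.3) / 9 = 7.9333
UCL_s = B₄·s̄ = 1.882 × 7.9333 = 14.9305

14.931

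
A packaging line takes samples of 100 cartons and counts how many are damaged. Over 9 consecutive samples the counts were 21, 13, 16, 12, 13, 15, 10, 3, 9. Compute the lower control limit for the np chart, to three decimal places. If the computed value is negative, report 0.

p̄ = Σdᵢ / (k·n) = 112 / (9 × 100) = 0.12444
LCL = np̄ − 3·√(np̄(1−p̄)) = 12.4444 − 3 × 3.3009 = 2.5418

2.542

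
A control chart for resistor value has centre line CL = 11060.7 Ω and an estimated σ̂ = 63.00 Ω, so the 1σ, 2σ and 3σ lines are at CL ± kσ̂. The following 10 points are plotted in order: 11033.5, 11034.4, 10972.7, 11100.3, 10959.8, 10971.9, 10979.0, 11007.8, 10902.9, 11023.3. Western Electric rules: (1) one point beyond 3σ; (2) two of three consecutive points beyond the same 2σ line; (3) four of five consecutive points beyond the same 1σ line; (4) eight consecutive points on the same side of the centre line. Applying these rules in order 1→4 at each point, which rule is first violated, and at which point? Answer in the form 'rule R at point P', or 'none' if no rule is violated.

rule 3 at point 7

Zone of each point (C = within 1σ̂, B = 1σ̂–2σ̂, A = 2σ̂–3σ̂, * = beyond 3σ̂; sign = side of CL): 1:-C, 2:-C, 3:-B, 4:+C, 5:-B, 6:-B, 7:-B, 8:-C, 9:-A, 10:-C
Rule 3 (four of five consecutive points beyond the same 1σ limit) is satisfied at point 7.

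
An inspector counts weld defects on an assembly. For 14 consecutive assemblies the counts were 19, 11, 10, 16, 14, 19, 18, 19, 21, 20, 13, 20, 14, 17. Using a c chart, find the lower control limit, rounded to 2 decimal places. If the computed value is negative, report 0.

4.31

c̄ = (19 + 11 + 10 + 16 + 14 + 19 + 18 + 19 + 21 + 20 + 13 + 20 + 14 + 17) / 14 = 231 / 14 = 16.5000
LCL = c̄ − 3√c̄ = 16.5000 − 3 × 4.0620 = 4.3139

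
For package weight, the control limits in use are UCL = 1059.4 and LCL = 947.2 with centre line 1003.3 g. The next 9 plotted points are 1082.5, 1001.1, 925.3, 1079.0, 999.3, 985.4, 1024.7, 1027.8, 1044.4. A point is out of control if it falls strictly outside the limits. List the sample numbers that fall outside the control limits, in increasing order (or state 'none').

Compare each point to [947.2, 1059.4]: sample 1 = 1082.5 > UCL; sample 3 = 925.3 < LCL; sample 4 = 1079.0 > UCL.

1, 3, 4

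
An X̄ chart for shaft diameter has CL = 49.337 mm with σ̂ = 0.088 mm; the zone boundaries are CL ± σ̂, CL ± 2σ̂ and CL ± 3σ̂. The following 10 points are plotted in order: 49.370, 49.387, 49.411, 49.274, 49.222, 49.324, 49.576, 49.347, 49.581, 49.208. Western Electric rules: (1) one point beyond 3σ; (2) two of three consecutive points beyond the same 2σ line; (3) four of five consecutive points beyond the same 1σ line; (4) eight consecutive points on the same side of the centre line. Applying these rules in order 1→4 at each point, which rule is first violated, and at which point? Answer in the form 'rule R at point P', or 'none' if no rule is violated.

rule 2 at point 9

Zone of each point (C = within 1σ̂, B = 1σ̂–2σ̂, A = 2σ̂–3σ̂, * = beyond 3σ̂; sign = side of CL): 1:+C, 2:+C, 3:+C, 4:-C, 5:-B, 6:-C, 7:+A, 8:+C, 9:+A, 10:-B
Rule 2 (two of three consecutive points beyond the same 2σ limit) is satisfied at point 9.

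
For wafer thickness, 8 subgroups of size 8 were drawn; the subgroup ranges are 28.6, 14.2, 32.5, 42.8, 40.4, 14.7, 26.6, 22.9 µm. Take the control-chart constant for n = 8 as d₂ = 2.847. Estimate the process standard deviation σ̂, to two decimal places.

9.78

R̄ = (28.6 + 14.2 + 32.5 + 42.8 + 40.4 + 14.7 + 26.6 + 22.9) / 8 = 27.8375
σ̂ = R̄ / d₂ = 27.8375 / 2.847 = 9.7778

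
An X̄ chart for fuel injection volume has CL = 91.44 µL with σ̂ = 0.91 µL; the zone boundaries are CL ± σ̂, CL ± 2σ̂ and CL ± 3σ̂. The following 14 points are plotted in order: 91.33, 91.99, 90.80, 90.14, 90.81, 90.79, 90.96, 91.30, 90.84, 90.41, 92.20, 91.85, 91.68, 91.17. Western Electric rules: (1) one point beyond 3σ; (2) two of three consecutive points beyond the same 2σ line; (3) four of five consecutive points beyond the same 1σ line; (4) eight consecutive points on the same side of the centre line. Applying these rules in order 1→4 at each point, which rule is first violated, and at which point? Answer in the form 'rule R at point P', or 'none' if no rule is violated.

Zone of each point (C = within 1σ̂, B = 1σ̂–2σ̂, A = 2σ̂–3σ̂, * = beyond 3σ̂; sign = side of CL): 1:-C, 2:+C, 3:-C, 4:-B, 5:-C, 6:-C, 7:-C, 8:-C, 9:-C, 10:-B, 11:+C, 12:+C, 13:+C, 14:-C
Rule 4 (eight consecutive points on the same side of the centre line) is satisfied at point 10.

rule 4 at point 10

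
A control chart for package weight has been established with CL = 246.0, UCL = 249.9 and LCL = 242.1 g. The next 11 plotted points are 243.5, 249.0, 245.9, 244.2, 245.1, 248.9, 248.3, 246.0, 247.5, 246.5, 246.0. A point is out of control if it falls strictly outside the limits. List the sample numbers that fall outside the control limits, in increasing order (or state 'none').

none

All 11 points lie within [242.1, 249.9].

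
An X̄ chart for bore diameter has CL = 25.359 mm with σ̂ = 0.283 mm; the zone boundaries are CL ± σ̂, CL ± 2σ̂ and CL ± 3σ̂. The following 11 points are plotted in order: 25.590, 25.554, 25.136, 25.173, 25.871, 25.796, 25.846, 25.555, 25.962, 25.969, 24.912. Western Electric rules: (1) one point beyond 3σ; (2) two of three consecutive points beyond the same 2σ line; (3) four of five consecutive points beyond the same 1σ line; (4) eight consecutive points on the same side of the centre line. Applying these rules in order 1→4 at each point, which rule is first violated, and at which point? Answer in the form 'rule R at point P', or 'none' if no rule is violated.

rule 3 at point 9

Zone of each point (C = within 1σ̂, B = 1σ̂–2σ̂, A = 2σ̂–3σ̂, * = beyond 3σ̂; sign = side of CL): 1:+C, 2:+C, 3:-C, 4:-C, 5:+B, 6:+B, 7:+B, 8:+C, 9:+A, 10:+A, 11:-B
Rule 3 (four of five consecutive points beyond the same 1σ limit) is satisfied at point 9.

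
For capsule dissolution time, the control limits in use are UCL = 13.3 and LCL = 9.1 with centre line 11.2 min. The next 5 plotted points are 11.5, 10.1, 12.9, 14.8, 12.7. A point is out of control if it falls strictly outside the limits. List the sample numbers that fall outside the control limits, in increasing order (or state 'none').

4

Compare each point to [9.1, 13.3]: sample 4 = 14.8 > UCL.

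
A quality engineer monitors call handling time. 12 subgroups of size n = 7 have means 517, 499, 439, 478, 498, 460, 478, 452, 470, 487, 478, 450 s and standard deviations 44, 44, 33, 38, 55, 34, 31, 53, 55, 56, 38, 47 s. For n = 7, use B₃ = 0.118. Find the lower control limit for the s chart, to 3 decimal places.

s̄ = (44 + 44 + 33 + 38 + 55 + 34 + 31 + 53 + 55 + 56 + 38 + 47) / 12 = 44.0000
LCL_s = B₃·s̄ = 0.118 × 44.0000 = 5.1920

5.192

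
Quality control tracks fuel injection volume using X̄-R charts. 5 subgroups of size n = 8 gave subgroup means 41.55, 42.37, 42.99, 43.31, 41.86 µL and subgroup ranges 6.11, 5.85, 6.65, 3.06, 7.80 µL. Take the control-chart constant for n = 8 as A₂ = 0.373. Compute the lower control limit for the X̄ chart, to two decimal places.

X̄̄ = (41.55 + 42.37 + 42.99 + 43.31 + 41.86) / 5 = 212.0800 / 5 = 42.4160
R̄ = (6.11 + 5.85 + 6.65 + 3.06 + 7.80) / 5 = 29.4700 / 5 = 5.8940
LCL = X̄̄ − A₂·R̄ = 42.4160 − 0.373 × 5.8940 = 40.2175

40.22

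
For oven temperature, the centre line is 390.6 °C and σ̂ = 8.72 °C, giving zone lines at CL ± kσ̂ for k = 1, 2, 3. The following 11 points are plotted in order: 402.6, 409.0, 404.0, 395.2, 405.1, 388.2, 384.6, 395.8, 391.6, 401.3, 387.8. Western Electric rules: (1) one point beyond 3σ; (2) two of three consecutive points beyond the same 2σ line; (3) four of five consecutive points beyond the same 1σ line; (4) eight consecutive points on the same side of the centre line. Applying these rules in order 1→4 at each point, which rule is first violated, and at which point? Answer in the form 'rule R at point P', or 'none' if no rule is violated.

Zone of each point (C = within 1σ̂, B = 1σ̂–2σ̂, A = 2σ̂–3σ̂, * = beyond 3σ̂; sign = side of CL): 1:+B, 2:+A, 3:+B, 4:+C, 5:+B, 6:-C, 7:-C, 8:+C, 9:+C, 10:+B, 11:-C
Rule 3 (four of five consecutive points beyond the same 1σ limit) is satisfied at point 5.

rule 3 at point 5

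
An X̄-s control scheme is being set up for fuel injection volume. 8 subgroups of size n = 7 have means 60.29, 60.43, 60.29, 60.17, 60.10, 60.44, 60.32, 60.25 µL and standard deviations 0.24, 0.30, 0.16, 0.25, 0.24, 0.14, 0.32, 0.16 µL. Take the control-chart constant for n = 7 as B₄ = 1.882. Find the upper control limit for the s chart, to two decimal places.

0.43

s̄ = (0.24 + 0.30 + 0.16 + 0.25 + 0.24 + 0.14 + 0.32 + 0.16) / 8 = 0.2263
UCL_s = B₄·s̄ = 1.882 × 0.2263 = 0.4258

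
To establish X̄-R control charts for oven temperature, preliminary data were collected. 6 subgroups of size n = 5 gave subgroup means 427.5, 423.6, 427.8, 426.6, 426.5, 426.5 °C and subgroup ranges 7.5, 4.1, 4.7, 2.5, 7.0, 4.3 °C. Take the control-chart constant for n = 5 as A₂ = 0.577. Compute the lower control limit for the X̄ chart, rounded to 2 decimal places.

423.52

X̄̄ = (427.5 + 423.6 + 427.8 + 426.6 + 426.5 + 426.5) / 6 = 2558.5000 / 6 = 426.4167
R̄ = (7.5 + 4.1 + 4.7 + 2.5 + 7.0 + 4.3) / 6 = 30.1000 / 6 = 5.0167
LCL = X̄̄ − A₂·R̄ = 426.4167 − 0.577 × 5.0167 = 423.5221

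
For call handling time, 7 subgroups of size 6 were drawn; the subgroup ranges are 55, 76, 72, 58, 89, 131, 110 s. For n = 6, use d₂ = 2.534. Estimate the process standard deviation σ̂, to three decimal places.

33.318

R̄ = (55 + 76 + 72 + 58 + 89 + 131 + 110) / 7 = 84.4286
σ̂ = R̄ / d₂ = 84.4286 / 2.534 = 33.3183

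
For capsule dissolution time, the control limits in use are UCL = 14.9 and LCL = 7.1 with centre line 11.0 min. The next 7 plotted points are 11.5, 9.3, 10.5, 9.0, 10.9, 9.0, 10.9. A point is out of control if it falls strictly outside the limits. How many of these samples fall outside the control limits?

All 7 points lie within [7.1, 14.9].

0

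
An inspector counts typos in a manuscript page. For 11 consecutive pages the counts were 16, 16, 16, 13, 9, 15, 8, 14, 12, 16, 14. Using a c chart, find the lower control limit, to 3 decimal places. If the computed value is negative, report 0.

2.504

c̄ = (16 + 16 + 16 + 13 + 9 + 15 + 8 + 14 + 12 + 16 + 14) / 11 = 149 / 11 = 13.5455
LCL = c̄ − 3√c̄ = 13.5455 − 3 × 3.6804 = 2.5042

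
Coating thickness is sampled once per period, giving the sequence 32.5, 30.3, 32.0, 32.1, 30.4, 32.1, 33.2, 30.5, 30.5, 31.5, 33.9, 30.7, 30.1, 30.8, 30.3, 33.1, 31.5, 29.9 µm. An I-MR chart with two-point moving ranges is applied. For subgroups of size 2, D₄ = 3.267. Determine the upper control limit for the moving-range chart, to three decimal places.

Moving ranges: 2.2, 1.7, 0.1, 1.7, 1.7, 1.1, 2.7, 0.0, 1.0, 2.4, 3.2, 0.6, 0.7, 0.5, 2.8, 1.6, 1.6; M̄R̄ = 25.6000 / 17 = 1.5059
UCL_MR = D₄·M̄R̄ = 3.267 × 1.5059 = 4.9197

4.920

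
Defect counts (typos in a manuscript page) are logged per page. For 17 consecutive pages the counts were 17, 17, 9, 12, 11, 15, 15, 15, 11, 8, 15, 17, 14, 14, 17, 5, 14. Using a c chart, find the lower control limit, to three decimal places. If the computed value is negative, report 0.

c̄ = (17 + 17 + 9 + 12 + 11 + 15 + 15 + 15 + 11 + 8 + 15 + 17 + 14 + 14 + 17 + 5 + 14) / 17 = 226 / 17 = 13.2941
LCL = c̄ − 3√c̄ = 13.2941 − 3 × 3.6461 = 2.3558

2.356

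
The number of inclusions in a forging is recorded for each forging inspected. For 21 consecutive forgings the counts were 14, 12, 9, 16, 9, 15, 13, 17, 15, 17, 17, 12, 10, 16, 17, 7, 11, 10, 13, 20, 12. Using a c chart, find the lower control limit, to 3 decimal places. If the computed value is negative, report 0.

c̄ = (14 + 12 + 9 + 16 + 9 + 15 + 13 + 17 + 15 + 17 + 17 + 12 + 10 + 16 + 17 + 7 + 11 + 10 + 13 + 20 + 12) / 21 = 282 / 21 = 13.4286
LCL = c̄ − 3√c̄ = 13.4286 − 3 × 3.6645 = 2.4351

2.435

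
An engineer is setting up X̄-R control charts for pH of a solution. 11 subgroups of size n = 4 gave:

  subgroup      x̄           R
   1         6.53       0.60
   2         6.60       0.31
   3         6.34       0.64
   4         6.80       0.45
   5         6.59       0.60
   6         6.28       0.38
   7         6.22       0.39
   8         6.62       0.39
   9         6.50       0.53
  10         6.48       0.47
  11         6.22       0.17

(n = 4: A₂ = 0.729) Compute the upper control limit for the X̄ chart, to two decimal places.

X̄̄ = (6.53 + 6.60 + 6.34 + 6.80 + 6.59 + 6.28 + 6.22 + 6.62 + 6.50 + 6.48 + 6.22) / 11 = 71.1800 / 11 = 6.4709
R̄ = (0.60 + 0.31 + 0.64 + 0.45 + 0.60 + 0.38 + 0.39 + 0.39 + 0.53 + 0.47 + 0.17) / 11 = 4.9300 / 11 = 0.4482
UCL = X̄̄ + A₂·R̄ = 6.4709 + 0.729 × 0.4482 = 6.7976

6.80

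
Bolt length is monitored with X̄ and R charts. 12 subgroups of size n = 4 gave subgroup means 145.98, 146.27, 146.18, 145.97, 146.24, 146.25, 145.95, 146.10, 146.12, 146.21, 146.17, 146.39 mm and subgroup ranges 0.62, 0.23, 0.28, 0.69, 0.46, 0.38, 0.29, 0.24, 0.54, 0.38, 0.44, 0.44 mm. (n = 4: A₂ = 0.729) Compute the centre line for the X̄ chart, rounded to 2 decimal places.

146.15

X̄̄ = (145.98 + 146.27 + 146.18 + 145.97 + 146.24 + 146.25 + 145.95 + 146.10 + 146.12 + 146.21 + 146.17 + 146.39) / 12 = 1753.8300 / 12 = 146.1525
CL = X̄̄ = 146.1525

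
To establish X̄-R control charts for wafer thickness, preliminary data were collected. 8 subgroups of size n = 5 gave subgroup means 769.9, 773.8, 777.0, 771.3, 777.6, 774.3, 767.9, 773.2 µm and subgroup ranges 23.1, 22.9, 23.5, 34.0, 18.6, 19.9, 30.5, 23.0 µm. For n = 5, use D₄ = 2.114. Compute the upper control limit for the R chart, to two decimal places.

51.66

R̄ = (23.1 + 22.9 + 23.5 + 34.0 + 18.6 + 19.9 + 30.5 + 23.0) / 8 = 195.5000 / 8 = 24.4375
UCL_R = D₄·R̄ = 2.114 × 24.4375 = 51.6609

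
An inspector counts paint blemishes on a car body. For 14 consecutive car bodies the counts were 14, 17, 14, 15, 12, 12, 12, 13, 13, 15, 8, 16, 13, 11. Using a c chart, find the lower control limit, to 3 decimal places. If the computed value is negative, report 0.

c̄ = (14 + 17 + 14 + 15 + 12 + 12 + 12 + 13 + 13 + 15 + 8 + 16 + 13 + 11) / 14 = 185 / 14 = 13.2143
LCL = c̄ − 3√c̄ = 13.2143 − 3 × 3.6351 = 2.3088

2.309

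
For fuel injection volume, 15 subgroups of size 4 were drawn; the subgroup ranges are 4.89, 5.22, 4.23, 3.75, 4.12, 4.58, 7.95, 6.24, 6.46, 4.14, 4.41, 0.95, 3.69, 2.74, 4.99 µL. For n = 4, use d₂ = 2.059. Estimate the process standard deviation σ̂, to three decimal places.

2.213

R̄ = (4.89 + 5.22 + 4.23 + 3.75 + 4.12 + 4.58 + 7.95 + 6.24 + 6.46 + 4.14 + 4.41 + 0.95 + 3.69 + 2.74 + 4.99) / 15 = 4.5573
σ̂ = R̄ / d₂ = 4.5573 / 2.059 = 2.2134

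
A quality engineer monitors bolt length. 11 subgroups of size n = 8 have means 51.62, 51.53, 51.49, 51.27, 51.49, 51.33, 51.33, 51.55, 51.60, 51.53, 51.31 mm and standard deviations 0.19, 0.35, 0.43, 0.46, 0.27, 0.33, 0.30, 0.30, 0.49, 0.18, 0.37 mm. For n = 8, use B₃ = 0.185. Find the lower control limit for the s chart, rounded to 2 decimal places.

s̄ = (0.19 + 0.35 + 0.43 + 0.46 + 0.27 + 0.33 + 0.30 + 0.30 + 0.49 + 0.18 + 0.37) / 11 = 0.3336
LCL_s = B₃·s̄ = 0.185 × 0.3336 = 0.0617

0.06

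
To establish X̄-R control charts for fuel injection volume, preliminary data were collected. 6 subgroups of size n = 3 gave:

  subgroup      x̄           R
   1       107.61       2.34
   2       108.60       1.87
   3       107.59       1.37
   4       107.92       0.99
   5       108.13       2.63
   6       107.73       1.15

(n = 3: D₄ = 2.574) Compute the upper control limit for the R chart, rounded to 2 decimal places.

R̄ = (2.34 + 1.87 + 1.37 + 0.99 + 2.63 + 1.15) / 6 = 10.3500 / 6 = 1.7250
UCL_R = D₄·R̄ = 2.574 × 1.7250 = 4.4401

4.44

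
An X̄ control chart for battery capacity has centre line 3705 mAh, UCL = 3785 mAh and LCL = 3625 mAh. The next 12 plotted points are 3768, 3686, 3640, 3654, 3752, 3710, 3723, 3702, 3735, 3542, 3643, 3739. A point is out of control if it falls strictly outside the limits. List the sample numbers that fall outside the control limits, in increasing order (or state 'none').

Compare each point to [3625, 3785]: sample 10 = 3542 < LCL.

10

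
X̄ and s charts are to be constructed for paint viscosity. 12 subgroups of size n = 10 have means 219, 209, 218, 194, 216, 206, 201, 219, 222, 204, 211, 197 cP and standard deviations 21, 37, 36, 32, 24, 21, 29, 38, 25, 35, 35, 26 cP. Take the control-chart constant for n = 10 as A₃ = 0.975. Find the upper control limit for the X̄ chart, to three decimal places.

X̄̄ = (219 + 209 + 218 + 194 + 216 + 206 + 201 + 219 + 222 + 204 + 211 + 197) / 12 = 209.6667
s̄ = (21 + 37 + 36 + 32 + 24 + 21 + 29 + 38 + 25 + 35 + 35 + 26) / 12 = 29.9167
UCL = X̄̄ + A₃·s̄ = 209.6667 + 0.975 × 29.9167 = 238.8354

238.835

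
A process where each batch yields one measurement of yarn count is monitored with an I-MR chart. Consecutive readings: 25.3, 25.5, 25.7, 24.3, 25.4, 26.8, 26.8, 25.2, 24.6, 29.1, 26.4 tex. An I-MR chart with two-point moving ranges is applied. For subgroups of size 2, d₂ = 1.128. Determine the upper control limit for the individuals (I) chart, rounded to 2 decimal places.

29.56

X̄ = (25.3 + 25.5 + 25.7 + 24.3 + 25.4 + 26.8 + 26.8 + 25.2 + 24.6 + 29.1 + 26.4) / 11 = 25.9182
Moving ranges: 0.2, 0.2, 1.4, 1.1, 1.4, 0.0, 1.6, 0.6, 4.5, 2.7; M̄R̄ = 13.7000 / 10 = 1.3700
UCL = X̄ + 3·M̄R̄/d₂ = 25.9182 + 3 × 1.3700 / 1.128 = 29.5618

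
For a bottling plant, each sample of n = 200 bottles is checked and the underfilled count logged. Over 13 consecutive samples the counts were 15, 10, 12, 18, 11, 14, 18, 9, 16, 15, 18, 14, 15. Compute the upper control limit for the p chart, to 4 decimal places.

p̄ = Σdᵢ / (k·n) = 185 / (13 × 200) = 0.07115
UCL = p̄ + 3·√(p̄(1−p̄)/n) = 0.07115 + 3 × √(0.07115×0.92885/200) = 0.07115 + 3 × 0.01818 = 0.12569

0.1257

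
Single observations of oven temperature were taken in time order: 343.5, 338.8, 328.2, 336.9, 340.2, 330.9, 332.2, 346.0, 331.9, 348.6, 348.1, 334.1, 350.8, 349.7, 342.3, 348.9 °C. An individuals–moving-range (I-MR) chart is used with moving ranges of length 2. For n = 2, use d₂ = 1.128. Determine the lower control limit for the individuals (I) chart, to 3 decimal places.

X̄ = (343.5 + 338.8 + 328.2 + 336.9 + 340.2 + 330.9 + 332.2 + 346.0 + 331.9 + 348.6 + 348.1 + 334.1 + 350.8 + 349.7 + 342.3 + 348.9) / 16 = 340.6938
Moving ranges: 4.7, 10.6, 8.7, 3.3, 9.3, 1.3, 13.8, 14.1, 16.7, 0.5, 14.0, 16.7, 1.1, 7.4, 6.6; M̄R̄ = 128.8000 / 15 = 8.5867
LCL = X̄ − 3·M̄R̄/d₂ = 340.6938 − 3 × 8.5867 / 1.128 = 317.8569

317.857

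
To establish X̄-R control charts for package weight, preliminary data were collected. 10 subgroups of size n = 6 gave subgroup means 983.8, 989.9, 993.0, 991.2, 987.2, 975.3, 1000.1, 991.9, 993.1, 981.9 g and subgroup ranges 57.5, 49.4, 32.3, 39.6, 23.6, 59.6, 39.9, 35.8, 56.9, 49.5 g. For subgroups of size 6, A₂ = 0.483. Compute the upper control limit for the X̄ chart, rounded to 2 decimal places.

X̄̄ = (983.8 + 989.9 + 993.0 + 991.2 + 987.2 + 975.3 + 1000.1 + 991.9 + 993.1 + 981.9) / 10 = 9887.4000 / 10 = 988.7400
R̄ = (57.5 + 49.4 + 32.3 + 39.6 + 23.6 + 59.6 + 39.9 + 35.8 + 56.9 + 49.5) / 10 = 444.1000 / 10 = 44.4100
UCL = X̄̄ + A₂·R̄ = 988.7400 + 0.483 × 44.4100 = 1010.1900

1010.19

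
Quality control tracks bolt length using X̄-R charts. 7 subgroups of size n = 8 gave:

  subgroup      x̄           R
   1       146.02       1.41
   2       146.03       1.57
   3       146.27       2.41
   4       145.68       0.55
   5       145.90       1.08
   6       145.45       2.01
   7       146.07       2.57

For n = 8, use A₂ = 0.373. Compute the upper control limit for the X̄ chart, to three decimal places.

X̄̄ = (146.02 + 146.03 + 146.27 + 145.68 + 145.90 + 145.45 + 146.07) / 7 = 1021.4200 / 7 = 145.9171
R̄ = (1.41 + 1.57 + 2.41 + 0.55 + 1.08 + 2.01 + 2.57) / 7 = 11.6000 / 7 = 1.6571
UCL = X̄̄ + A₂·R̄ = 145.9171 + 0.373 × 1.6571 = 146.5353

146.535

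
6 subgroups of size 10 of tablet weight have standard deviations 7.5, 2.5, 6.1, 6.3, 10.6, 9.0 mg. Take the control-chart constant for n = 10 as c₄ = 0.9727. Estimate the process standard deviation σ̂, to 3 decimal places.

7.196

s̄ = (7.5 + 2.5 + 6.1 + 6.3 + 10.6 + 9.0) / 6 = 7.0000
σ̂ = s̄ / c₄ = 7.0000 / 0.9727 = 7.1965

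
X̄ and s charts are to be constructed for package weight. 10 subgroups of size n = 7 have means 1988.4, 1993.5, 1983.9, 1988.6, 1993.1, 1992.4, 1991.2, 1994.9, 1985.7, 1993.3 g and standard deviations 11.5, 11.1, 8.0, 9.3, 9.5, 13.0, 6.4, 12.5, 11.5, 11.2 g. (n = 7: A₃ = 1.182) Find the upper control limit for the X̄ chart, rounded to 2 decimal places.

X̄̄ = (1988.4 + 1993.5 + 1983.9 + 1988.6 + 1993.1 + 1992.4 + 1991.2 + 1994.9 + 1985.7 + 1993.3) / 10 = 1990.5000
s̄ = (11.5 + 11.1 + 8.0 + 9.3 + 9.5 + 13.0 + 6.4 + 12.5 + 11.5 + 11.2) / 10 = 10.4000
UCL = X̄̄ + A₃·s̄ = 1990.5000 + 1.182 × 10.4000 = 2002.7928

2002.79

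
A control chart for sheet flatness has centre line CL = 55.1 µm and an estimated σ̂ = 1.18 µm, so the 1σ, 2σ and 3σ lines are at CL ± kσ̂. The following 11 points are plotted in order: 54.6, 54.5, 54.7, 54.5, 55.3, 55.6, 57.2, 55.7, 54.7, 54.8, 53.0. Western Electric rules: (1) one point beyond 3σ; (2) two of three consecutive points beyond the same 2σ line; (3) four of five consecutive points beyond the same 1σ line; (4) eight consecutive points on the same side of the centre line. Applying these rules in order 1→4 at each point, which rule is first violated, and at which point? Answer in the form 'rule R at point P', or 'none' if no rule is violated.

Zone of each point (C = within 1σ̂, B = 1σ̂–2σ̂, A = 2σ̂–3σ̂, * = beyond 3σ̂; sign = side of CL): 1:-C, 2:-C, 3:-C, 4:-C, 5:+C, 6:+C, 7:+B, 8:+C, 9:-C, 10:-C, 11:-B
No rule fires across all 11 points.

none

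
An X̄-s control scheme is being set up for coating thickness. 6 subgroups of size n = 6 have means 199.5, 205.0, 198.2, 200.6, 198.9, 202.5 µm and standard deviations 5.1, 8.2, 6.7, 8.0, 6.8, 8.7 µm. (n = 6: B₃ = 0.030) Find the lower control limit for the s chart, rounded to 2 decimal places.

0.22

s̄ = (5.1 + 8.2 + 6.7 + 8.0 + 6.8 + 8.7) / 6 = 7.2500
LCL_s = B₃·s̄ = 0.030 × 7.2500 = 0.2175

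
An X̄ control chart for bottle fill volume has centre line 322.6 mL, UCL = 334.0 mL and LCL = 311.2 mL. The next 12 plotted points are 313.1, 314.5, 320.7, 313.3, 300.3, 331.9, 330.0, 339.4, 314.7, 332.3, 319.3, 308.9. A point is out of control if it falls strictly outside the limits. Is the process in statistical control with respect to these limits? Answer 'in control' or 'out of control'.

out of control

Compare each point to [311.2, 334.0]: sample 5 = 300.3 < LCL; sample 8 = 339.4 > UCL; sample 12 = 308.9 < LCL.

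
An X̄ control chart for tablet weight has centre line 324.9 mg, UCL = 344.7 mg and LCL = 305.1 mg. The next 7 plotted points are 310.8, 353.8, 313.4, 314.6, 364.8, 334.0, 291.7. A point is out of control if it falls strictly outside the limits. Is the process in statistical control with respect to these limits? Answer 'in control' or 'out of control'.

Compare each point to [305.1, 344.7]: sample 2 = 353.8 > UCL; sample 5 = 364.8 > UCL; sample 7 = 291.7 < LCL.

out of control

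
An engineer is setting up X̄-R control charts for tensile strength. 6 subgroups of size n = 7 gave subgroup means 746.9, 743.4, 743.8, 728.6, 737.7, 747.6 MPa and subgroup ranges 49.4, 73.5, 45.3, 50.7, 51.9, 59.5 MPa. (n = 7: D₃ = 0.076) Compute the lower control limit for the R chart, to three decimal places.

4.184

R̄ = (49.4 + 73.5 + 45.3 + 50.7 + 51.9 + 59.5) / 6 = 330.3000 / 6 = 55.0500
LCL_R = D₃·R̄ = 0.076 × 55.0500 = 4.1838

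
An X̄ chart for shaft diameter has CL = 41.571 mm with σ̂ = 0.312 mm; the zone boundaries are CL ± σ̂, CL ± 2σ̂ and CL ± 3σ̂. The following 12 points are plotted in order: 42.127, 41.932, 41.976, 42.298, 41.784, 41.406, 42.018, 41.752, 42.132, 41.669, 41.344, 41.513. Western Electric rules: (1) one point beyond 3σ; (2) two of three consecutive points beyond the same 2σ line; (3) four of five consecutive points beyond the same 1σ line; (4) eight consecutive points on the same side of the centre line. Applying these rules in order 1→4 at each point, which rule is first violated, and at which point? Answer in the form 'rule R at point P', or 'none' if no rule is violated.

rule 3 at point 4

Zone of each point (C = within 1σ̂, B = 1σ̂–2σ̂, A = 2σ̂–3σ̂, * = beyond 3σ̂; sign = side of CL): 1:+B, 2:+B, 3:+B, 4:+A, 5:+C, 6:-C, 7:+B, 8:+C, 9:+B, 10:+C, 11:-C, 12:-C
Rule 3 (four of five consecutive points beyond the same 1σ limit) is satisfied at point 4.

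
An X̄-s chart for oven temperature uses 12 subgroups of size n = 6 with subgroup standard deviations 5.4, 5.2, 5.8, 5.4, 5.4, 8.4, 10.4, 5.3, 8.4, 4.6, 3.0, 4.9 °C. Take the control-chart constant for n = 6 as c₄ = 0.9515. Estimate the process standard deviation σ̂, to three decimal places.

6.323

s̄ = (5.4 + 5.2 + 5.8 + 5.4 + 5.4 + 8.4 + 10.4 + 5.3 + 8.4 + 4.6 + 3.0 + 4.9) / 12 = 6.0167
σ̂ = s̄ / c₄ = 6.0167 / 0.9515 = 6.3233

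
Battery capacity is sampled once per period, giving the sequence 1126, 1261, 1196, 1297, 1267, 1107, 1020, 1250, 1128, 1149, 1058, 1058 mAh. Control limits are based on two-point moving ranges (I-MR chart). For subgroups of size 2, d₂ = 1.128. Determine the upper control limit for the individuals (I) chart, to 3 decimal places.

X̄ = (1126 + 1261 + 1196 + 1297 + 1267 + 1107 + 1020 + 1250 + 1128 + 1149 + 1058 + 1058) / 12 = 1159.7500
Moving ranges: 135, 65, 101, 30, 160, 87, 230, 122, 21, 91, 0; M̄R̄ = 1042.0000 / 11 = 94.7273
UCL = X̄ + 3·M̄R̄/d₂ = 1159.7500 + 3 × 94.7273 / 1.128 = 1411.6842

1411.684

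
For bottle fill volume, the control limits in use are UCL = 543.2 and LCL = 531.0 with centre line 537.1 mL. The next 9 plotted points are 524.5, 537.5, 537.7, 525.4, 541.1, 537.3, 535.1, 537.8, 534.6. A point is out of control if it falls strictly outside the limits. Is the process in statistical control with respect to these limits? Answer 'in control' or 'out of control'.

Compare each point to [531.0, 543.2]: sample 1 = 524.5 < LCL; sample 4 = 525.4 < LCL.

out of control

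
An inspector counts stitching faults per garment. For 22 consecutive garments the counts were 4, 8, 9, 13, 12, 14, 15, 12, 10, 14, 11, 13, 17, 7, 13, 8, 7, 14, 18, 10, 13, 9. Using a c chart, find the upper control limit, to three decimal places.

c̄ = (4 + 8 + 9 + 13 + 12 + 14 + 15 + 12 + 10 + 14 + 11 + 13 + 17 + 7 + 13 + 8 + 7 + 14 + 18 + 10 + 13 + 9) / 22 = 251 / 22 = 11.4091
UCL = c̄ + 3√c̄ = 11.4091 + 3 × √11.4091 = 11.4091 + 3 × 3.3777 = 21.5423

21.542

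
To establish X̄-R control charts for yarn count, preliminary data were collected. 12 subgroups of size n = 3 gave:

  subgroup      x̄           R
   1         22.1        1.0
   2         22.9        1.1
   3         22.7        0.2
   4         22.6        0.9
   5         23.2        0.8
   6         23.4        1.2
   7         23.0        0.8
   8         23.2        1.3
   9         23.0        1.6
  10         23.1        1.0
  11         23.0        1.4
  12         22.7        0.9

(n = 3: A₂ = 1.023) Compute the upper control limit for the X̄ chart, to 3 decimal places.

23.948

X̄̄ = (22.1 + 22.9 + 22.7 + 22.6 + 23.2 + 23.4 + 23.0 + 23.2 + 23.0 + 23.1 + 23.0 + 22.7) / 12 = 274.9000 / 12 = 22.9083
R̄ = (1.0 + 1.1 + 0.2 + 0.9 + 0.8 + 1.2 + 0.8 + 1.3 + 1.6 + 1.0 + 1.4 + 0.9) / 12 = 12.2000 / 12 = 1.0167
UCL = X̄̄ + A₂·R̄ = 22.9083 + 1.023 × 1.0167 = 23.9484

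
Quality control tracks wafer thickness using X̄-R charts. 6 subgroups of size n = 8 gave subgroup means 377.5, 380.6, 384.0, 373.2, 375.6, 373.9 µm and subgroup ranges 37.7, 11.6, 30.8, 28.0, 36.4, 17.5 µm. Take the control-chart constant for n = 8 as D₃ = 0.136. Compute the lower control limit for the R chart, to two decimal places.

R̄ = (37.7 + 11.6 + 30.8 + 28.0 + 36.4 + 17.5) / 6 = 162.0000 / 6 = 27.0000
LCL_R = D₃·R̄ = 0.136 × 27.0000 = 3.6720

3.67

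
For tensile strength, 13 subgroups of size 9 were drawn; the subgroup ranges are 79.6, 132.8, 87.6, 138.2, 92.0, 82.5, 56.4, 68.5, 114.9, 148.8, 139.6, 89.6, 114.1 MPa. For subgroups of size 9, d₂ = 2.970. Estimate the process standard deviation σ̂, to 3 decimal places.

R̄ = (79.6 + 132.8 + 87.6 + 138.2 + 92.0 + 82.5 + 56.4 + 68.5 + 114.9 + 148.8 + 139.6 + 89.6 + 114.1) / 13 = 103.4308
σ̂ = R̄ / d₂ = 103.4308 / 2.970 = 34.8252

34.825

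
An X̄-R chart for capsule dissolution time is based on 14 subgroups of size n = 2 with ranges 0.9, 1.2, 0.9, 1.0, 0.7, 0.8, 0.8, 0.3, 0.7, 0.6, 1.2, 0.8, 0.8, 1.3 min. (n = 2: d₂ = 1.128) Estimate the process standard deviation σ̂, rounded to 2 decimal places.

R̄ = (0.9 + 1.2 + 0.9 + 1.0 + 0.7 + 0.8 + 0.8 + 0.3 + 0.7 + 0.6 + 1.2 + 0.8 + 0.8 + 1.3) / 14 = 0.8571
σ̂ = R̄ / d₂ = 0.8571 / 1.128 = 0.7599

0.76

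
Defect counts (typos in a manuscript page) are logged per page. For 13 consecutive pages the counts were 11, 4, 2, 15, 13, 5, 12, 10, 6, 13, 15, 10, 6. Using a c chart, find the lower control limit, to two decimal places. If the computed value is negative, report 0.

c̄ = (11 + 4 + 2 + 15 + 13 + 5 + 12 + 10 + 6 + 13 + 15 + 10 + 6) / 13 = 122 / 13 = 9.3846
LCL = c̄ − 3√c̄ = 9.3846 − 3 × 3.0634 = 0.1943

0.19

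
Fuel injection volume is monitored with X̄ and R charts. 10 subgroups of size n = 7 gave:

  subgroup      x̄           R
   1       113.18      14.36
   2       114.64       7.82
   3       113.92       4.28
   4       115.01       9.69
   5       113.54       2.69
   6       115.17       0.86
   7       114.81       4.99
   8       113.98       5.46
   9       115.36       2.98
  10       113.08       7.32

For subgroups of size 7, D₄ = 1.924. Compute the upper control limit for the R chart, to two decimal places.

R̄ = (14.36 + 7.82 + 4.28 + 9.69 + 2.69 + 0.86 + 4.99 + 5.46 + 2.98 + 7.32) / 10 = 60.4500 / 10 = 6.0450
UCL_R = D₄·R̄ = 1.924 × 6.0450 = 11.6306

11.63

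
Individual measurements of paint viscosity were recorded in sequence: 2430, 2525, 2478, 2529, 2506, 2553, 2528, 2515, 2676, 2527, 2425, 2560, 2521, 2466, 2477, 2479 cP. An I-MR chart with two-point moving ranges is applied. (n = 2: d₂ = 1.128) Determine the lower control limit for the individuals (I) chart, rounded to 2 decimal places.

X̄ = (2430 + 2525 + 2478 + 2529 + 2506 + 2553 + 2528 + 2515 + 2676 + 2527 + 2425 + 2560 + 2521 + 2466 + 2477 + 2479) / 16 = 2512.1875
Moving ranges: 95, 47, 51, 23, 47, 25, 13, 161, 149, 102, 135, 39, 55, 11, 2; M̄R̄ = 955.0000 / 15 = 63.6667
LCL = X̄ − 3·M̄R̄/d₂ = 2512.1875 − 3 × 63.6667 / 1.128 = 2342.8613

2342.86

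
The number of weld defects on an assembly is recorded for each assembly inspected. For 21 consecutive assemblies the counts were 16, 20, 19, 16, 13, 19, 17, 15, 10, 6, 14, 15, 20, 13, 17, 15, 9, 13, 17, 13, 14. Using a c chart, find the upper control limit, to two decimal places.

26.35

c̄ = (16 + 20 + 19 + 16 + 13 + 19 + 17 + 15 + 10 + 6 + 14 + 15 + 20 + 13 + 17 + 15 + 9 + 13 + 17 + 13 + 14) / 21 = 311 / 21 = 14.8095
UCL = c̄ + 3√c̄ = 14.8095 + 3 × √14.8095 = 14.8095 + 3 × 3.8483 = 26.3545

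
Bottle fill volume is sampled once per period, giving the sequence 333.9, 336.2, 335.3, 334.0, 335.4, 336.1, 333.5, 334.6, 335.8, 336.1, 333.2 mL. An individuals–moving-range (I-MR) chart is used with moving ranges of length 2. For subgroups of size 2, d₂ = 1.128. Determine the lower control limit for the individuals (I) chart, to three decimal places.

331.009

X̄ = (333.9 + 336.2 + 335.3 + 334.0 + 335.4 + 336.1 + 333.5 + 334.6 + 335.8 + 336.1 + 333.2) / 11 = 334.9182
Moving ranges: 2.3, 0.9, 1.3, 1.4, 0.7, 2.6, 1.1, 1.2, 0.3, 2.9; M̄R̄ = 14.7000 / 10 = 1.4700
LCL = X̄ − 3·M̄R̄/d₂ = 334.9182 − 3 × 1.4700 / 1.128 = 331.0086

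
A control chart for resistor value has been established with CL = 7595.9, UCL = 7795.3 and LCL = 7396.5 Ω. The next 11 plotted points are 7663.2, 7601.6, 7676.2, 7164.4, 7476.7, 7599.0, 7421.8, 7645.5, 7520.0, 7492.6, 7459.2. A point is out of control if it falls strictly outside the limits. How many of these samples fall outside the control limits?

1

Compare each point to [7396.5, 7795.3]: sample 4 = 7164.4 < LCL.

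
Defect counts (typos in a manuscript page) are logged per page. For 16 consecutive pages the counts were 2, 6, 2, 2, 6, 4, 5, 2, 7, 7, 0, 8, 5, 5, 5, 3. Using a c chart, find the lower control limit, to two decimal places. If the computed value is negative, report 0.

0.00

c̄ = (2 + 6 + 2 + 2 + 6 + 4 + 5 + 2 + 7 + 7 + 0 + 8 + 5 + 5 + 5 + 3) / 16 = 69 / 16 = 4.3125
LCL = c̄ − 3√c̄ = 4.3125 − 3 × 2.0767 = -1.9175 → 0 (cannot be negative)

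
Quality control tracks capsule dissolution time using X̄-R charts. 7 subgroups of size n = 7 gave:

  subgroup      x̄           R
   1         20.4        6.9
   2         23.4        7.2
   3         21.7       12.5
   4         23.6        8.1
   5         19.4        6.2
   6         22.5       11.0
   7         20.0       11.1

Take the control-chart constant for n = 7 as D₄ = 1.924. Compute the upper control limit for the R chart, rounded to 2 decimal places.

17.32

R̄ = (6.9 + 7.2 + 12.5 + 8.1 + 6.2 + 11.0 + 11.1) / 7 = 63.0000 / 7 = 9.0000
UCL_R = D₄·R̄ = 1.924 × 9.0000 = 17.3160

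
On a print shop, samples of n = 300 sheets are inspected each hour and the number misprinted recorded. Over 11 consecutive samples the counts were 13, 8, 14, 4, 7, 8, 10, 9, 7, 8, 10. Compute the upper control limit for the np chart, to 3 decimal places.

p̄ = Σdᵢ / (k·n) = 98 / (11 × 300) = 0.02970
UCL = np̄ + 3·√(np̄(1−p̄)) = 8.9091 + 3 × √(8.9091×0.97030) = 8.9091 + 3 × 2.9402 = 17.7296

17.730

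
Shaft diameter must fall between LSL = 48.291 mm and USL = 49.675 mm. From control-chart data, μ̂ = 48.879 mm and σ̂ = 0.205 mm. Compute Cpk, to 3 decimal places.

Cpu = (USL − μ̂) / (3σ̂) = (49.675 − 48.879) / (3 × 0.205) = 1.2943; Cpl = (μ̂ − LSL) / (3σ̂) = (48.879 − 48.291) / (3 × 0.205) = 0.9561; Cpk = min(Cpu, Cpl) = 0.9561

0.956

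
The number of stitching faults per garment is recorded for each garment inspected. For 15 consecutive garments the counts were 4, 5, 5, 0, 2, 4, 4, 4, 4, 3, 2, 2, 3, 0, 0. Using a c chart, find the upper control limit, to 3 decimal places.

7.820

c̄ = (4 + 5 + 5 + 0 + 2 + 4 + 4 + 4 + 4 + 3 + 2 + 2 + 3 + 0 + 0) / 15 = 42 / 15 = 2.8000
UCL = c̄ + 3√c̄ = 2.8000 + 3 × √2.8000 = 2.8000 + 3 × 1.6733 = 7.8200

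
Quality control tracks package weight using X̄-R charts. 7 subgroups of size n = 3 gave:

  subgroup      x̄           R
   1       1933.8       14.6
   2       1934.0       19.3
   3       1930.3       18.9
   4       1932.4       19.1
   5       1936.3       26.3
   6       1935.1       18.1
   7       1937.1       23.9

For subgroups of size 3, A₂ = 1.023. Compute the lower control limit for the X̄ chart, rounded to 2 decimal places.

X̄̄ = (1933.8 + 1934.0 + 1930.3 + 1932.4 + 1936.3 + 1935.1 + 1937.1) / 7 = 13539.0000 / 7 = 1934.1429
R̄ = (14.6 + 19.3 + 18.9 + 19.1 + 26.3 + 18.1 + 23.9) / 7 = 140.2000 / 7 = 20.0286
LCL = X̄̄ − A₂·R̄ = 1934.1429 − 1.023 × 20.0286 = 1913.6536

1913.65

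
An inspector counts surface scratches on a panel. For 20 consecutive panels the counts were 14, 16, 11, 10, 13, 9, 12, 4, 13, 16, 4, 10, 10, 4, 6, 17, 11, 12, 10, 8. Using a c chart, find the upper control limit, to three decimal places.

20.221

c̄ = (14 + 16 + 11 + 10 + 13 + 9 + 12 + 4 + 13 + 16 + 4 + 10 + 10 + 4 + 6 + 17 + 11 + 12 + 10 + 8) / 20 = 210 / 20 = 10.5000
UCL = c̄ + 3√c̄ = 10.5000 + 3 × √10.5000 = 10.5000 + 3 × 3.2404 = 20.2211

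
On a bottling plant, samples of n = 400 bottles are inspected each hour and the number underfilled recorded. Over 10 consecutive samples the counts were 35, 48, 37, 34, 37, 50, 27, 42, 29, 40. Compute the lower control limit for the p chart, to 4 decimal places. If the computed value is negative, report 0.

0.0508

p̄ = Σdᵢ / (k·n) = 379 / (10 × 400) = 0.09475
LCL = p̄ − 3·√(p̄(1−p̄)/n) = 0.09475 − 3 × 0.01464 = 0.05082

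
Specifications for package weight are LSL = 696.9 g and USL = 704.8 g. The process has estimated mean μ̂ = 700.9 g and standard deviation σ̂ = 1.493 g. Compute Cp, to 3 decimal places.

0.882

Cp = (USL − LSL) / (6σ̂) = (704.8 − 696.9) / (6 × 1.493) = 7.9000 / 8.9580 = 0.8819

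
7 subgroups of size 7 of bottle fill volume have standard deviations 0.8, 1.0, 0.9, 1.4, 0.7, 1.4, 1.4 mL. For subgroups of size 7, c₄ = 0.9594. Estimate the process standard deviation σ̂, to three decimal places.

s̄ = (0.8 + 1.0 + 0.9 + 1.4 + 0.7 + 1.4 + 1.4) / 7 = 1.0857
σ̂ = s̄ / c₄ = 1.0857 / 0.9594 = 1.1317

1.132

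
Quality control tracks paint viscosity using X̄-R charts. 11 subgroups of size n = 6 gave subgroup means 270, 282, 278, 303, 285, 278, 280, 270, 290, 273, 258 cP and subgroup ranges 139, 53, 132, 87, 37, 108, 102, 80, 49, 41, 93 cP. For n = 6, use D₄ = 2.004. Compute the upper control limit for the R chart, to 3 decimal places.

167.789

R̄ = (139 + 53 + 132 + 87 + 37 + 108 + 102 + 80 + 49 + 41 + 93) / 11 = 921.0000 / 11 = 83.7273
UCL_R = D₄·R̄ = 2.004 × 83.7273 = 167.7895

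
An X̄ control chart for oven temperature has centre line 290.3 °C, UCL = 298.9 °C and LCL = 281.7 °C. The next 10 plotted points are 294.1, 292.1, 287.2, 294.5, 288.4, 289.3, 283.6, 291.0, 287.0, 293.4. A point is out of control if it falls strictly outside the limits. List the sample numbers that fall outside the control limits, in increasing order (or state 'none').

All 10 points lie within [281.7, 298.9].

none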